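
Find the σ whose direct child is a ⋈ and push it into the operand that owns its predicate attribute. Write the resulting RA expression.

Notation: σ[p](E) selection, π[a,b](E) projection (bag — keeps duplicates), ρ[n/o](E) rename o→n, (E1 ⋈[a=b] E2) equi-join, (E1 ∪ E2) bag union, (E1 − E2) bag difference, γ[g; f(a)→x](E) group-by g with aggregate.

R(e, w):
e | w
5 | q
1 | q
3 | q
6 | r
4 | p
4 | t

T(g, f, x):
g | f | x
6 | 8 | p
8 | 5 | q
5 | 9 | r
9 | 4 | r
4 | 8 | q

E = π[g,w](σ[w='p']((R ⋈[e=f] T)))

σ filters on w, owned by the left side.
E' = π[g,w]((σ[w='p'](R) ⋈[e=f] T))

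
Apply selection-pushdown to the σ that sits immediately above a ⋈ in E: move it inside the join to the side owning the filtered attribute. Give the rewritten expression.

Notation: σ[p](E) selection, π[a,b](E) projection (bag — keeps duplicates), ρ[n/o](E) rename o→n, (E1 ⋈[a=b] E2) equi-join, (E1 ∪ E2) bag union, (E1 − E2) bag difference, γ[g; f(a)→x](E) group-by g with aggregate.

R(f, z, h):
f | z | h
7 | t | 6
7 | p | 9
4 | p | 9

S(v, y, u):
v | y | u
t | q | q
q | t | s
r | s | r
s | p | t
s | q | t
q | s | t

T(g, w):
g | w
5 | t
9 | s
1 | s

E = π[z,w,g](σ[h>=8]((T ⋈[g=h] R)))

σ filters on h, owned by the right side.
E' = π[z,w,g]((T ⋈[g=h] σ[h>=8](R)))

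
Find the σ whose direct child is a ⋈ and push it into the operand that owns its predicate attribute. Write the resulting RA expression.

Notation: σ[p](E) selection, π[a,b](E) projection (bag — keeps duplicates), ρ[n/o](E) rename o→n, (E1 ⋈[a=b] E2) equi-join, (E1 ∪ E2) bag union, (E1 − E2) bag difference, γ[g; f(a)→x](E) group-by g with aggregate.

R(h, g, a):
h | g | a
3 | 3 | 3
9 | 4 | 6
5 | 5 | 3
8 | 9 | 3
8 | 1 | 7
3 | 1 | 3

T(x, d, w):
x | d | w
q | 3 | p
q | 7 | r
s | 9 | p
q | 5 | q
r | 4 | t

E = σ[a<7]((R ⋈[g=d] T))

σ filters on a, owned by the left side.
E' = (σ[a<7](R) ⋈[g=d] T)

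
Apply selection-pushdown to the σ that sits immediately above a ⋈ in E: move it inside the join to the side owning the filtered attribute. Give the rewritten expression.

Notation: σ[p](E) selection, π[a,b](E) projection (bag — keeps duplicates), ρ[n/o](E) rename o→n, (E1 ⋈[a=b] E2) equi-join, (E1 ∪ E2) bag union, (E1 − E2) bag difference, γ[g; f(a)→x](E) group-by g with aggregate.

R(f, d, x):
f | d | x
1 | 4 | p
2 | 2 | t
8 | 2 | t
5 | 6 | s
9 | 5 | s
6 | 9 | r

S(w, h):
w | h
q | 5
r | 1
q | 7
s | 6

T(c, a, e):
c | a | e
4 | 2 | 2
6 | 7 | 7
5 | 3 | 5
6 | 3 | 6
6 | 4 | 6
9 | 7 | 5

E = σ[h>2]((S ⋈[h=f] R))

σ filters on h, owned by the left side.
E' = (σ[h>2](S) ⋈[h=f] R)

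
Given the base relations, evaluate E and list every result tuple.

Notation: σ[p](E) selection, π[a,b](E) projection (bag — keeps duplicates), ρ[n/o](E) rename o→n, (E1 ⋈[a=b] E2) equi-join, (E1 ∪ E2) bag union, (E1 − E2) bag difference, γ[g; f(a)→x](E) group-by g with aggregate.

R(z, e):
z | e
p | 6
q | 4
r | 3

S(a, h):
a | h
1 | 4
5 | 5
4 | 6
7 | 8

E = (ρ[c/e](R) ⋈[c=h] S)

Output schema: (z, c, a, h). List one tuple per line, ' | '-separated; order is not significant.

Row counts bottom-up:
  R → 3
  ρ[c/e](R) → 3
  S → 4
  (ρ[c/e](R) ⋈[c=h] S) → 2

== RESULT ==
z | c | a | h
p | 6 | 4 | 6
q | 4 | 1 | 4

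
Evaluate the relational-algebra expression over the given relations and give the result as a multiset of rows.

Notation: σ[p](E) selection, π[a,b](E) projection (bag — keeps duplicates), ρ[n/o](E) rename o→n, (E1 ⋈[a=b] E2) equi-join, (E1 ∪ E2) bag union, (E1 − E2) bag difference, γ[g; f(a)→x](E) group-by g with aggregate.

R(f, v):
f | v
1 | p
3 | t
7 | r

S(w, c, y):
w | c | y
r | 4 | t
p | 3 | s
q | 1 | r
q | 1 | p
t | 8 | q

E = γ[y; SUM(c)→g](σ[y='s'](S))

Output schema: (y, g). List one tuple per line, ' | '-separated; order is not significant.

Stepwise |·|:
  S → 5
  σ[y='s'](S) → 1
  γ[y; SUM(c)→g](σ[y='s'](S)) → 1

== RESULT ==
y | g
s | 3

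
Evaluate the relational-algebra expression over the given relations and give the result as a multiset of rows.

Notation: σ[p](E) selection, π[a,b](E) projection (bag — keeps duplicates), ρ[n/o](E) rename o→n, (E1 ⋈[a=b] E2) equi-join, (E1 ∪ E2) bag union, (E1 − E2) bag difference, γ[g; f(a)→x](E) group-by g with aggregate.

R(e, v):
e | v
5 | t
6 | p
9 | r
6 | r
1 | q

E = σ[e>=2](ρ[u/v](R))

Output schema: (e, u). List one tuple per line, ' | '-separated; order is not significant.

Subexpression sizes:
  R → 5
  ρ[u/v](R) → 5
  σ[e>=2](ρ[u/v](R)) → 4

== RESULT ==
e | u
5 | t
6 | p
6 | r
9 | r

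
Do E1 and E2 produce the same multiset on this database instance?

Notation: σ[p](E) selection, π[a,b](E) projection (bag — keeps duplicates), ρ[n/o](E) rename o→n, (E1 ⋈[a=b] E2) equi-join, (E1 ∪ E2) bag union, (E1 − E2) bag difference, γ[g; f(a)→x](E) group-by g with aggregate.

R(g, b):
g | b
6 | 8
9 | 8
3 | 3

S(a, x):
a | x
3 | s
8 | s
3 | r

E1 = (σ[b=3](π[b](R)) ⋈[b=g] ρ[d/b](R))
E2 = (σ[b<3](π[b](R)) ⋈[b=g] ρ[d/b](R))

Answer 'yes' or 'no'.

E1 subexpression sizes:
  R → 3
  π[b](R) → 3
  σ[b=3](π[b](R)) → 1
  R → 3
  ρ[d/b](R) → 3
  (σ[b=3](π[b](R)) ⋈[b=g] ρ[d/b](R)) → 1
E2 subexpression sizes:
  R → 3
  π[b](R) → 3
  σ[b<3](π[b](R)) → 0
  R → 3
  ρ[d/b](R) → 3
  (σ[b<3](π[b](R)) ⋈[b=g] ρ[d/b](R)) → 0

E1 result:
b | g | d
3 | 3 | 3
E2 result:
b | g | d
(0 rows)
Witness: (3, 3, 3) appears 1× in E1 but 0× in E2.

no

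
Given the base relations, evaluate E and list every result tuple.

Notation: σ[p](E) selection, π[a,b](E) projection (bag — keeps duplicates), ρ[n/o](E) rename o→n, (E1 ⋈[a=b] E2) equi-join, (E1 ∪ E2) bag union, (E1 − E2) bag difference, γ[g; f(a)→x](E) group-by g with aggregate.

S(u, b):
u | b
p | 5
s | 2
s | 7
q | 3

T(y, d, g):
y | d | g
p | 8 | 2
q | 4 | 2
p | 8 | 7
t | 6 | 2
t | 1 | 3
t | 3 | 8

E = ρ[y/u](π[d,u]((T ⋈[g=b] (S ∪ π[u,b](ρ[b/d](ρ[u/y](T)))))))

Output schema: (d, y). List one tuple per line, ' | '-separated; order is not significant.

Subexpression sizes:
  T → 6
  S → 4
  T → 6
  ρ[u/y](T) → 6
  ρ[b/d](ρ[u/y](T)) → 6
  π[u,b](ρ[b/d](ρ[u/y](T))) → 6
  (S ∪ π[u,b](ρ[b/d](ρ[u/y](T)))) → 10
  (T ⋈[g=b] (S ∪ π[u,b](ρ[b/d](ρ[u/y](T))))) → 8
  π[d,u]((T ⋈[g=b] (S ∪ π[u,b](ρ[b/d](ρ[u/y](T)))))) → 8
  ρ[y/u](π[d,u]((T ⋈[g=b] (S ∪ π[u,b](ρ[b/d](ρ[u/y](T))))))) → 8

== RESULT ==
d | y
1 | q
1 | t
3 | p
3 | p
4 | s
6 | s
8 | s
8 | s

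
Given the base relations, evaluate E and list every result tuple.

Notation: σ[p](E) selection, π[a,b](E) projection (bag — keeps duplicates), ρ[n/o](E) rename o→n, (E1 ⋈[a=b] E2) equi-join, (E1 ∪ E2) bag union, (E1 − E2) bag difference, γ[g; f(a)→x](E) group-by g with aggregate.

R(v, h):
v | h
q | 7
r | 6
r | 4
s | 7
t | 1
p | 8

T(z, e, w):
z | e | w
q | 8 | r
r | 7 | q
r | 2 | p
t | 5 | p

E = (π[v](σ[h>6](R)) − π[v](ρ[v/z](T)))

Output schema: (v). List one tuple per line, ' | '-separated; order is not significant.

Subexpression sizes:
  R → 6
  σ[h>6](R) → 3
  π[v](σ[h>6](R)) → 3
  T → 4
  ρ[v/z](T) → 4
  π[v](ρ[v/z](T)) → 4
  (π[v](σ[h>6](R)) − π[v](ρ[v/z](T))) → 2

== RESULT ==
v
p
s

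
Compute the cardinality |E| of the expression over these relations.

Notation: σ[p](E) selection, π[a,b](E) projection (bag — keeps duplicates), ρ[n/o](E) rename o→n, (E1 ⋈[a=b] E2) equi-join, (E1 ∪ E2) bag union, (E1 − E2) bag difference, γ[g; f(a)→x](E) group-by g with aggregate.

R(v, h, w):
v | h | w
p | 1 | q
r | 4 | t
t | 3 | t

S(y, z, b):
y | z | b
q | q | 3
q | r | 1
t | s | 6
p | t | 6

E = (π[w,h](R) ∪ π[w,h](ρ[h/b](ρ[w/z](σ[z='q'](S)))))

Stepwise |·|:
  R → 3
  π[w,h](R) → 3
  S → 4
  σ[z='q'](S) → 1
  ρ[w/z](σ[z='q'](S)) → 1
  ρ[h/b](ρ[w/z](σ[z='q'](S))) → 1
  π[w,h](ρ[h/b](ρ[w/z](σ[z='q'](S)))) → 1
  (π[w,h](R) ∪ π[w,h](ρ[h/b](ρ[w/z](σ[z='q'](S))))) → 4

|E| = 4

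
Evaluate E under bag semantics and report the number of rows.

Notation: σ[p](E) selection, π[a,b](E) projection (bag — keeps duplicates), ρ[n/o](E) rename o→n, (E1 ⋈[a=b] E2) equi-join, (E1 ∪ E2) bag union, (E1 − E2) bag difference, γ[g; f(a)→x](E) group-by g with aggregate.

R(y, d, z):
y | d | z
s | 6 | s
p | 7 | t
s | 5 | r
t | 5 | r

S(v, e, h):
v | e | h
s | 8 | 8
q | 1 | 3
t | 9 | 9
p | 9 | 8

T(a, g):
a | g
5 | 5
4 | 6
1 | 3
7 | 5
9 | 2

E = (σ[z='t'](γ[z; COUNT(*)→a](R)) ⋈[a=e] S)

Stepwise |·|:
  R → 4
  γ[z; COUNT(*)→a](R) → 3
  σ[z='t'](γ[z; COUNT(*)→a](R)) → 1
  S → 4
  (σ[z='t'](γ[z; COUNT(*)→a](R)) ⋈[a=e] S) → 1

|E| = 1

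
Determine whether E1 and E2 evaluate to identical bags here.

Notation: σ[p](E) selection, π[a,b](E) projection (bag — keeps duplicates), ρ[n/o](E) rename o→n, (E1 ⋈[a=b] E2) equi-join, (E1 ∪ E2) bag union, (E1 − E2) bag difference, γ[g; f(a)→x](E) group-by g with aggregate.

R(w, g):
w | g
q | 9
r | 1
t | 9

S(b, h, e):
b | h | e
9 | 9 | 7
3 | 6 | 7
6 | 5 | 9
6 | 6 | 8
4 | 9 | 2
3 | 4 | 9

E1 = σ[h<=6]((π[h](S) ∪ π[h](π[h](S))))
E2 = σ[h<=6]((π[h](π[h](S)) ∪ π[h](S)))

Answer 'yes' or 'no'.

E1 subexpression sizes:
  S → 6
  π[h](S) → 6
  S → 6
  π[h](S) → 6
  π[h](π[h](S)) → 6
  (π[h](S) ∪ π[h](π[h](S))) → 12
  σ[h<=6]((π[h](S) ∪ π[h](π[h](S)))) → 8
E2 subexpression sizes:
  S → 6
  π[h](S) → 6
  π[h](π[h](S)) → 6
  S → 6
  π[h](S) → 6
  (π[h](π[h](S)) ∪ π[h](S)) → 12
  σ[h<=6]((π[h](π[h](S)) ∪ π[h](S))) → 8

E1 and E2 produce the same multiset:
h
4
4
5
5
6
6
6
6

yes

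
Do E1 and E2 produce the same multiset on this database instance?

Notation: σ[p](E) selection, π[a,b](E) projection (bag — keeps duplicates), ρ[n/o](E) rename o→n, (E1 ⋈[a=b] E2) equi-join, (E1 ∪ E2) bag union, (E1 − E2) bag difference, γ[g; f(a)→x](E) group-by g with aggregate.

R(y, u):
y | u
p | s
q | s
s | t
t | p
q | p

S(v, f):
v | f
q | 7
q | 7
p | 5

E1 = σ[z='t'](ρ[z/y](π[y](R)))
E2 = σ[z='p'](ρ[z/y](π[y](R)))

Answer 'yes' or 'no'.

E1 per-node cardinality:
  R → 5
  π[y](R) → 5
  ρ[z/y](π[y](R)) → 5
  σ[z='t'](ρ[z/y](π[y](R))) → 1
E2 per-node cardinality:
  R → 5
  π[y](R) → 5
  ρ[z/y](π[y](R)) → 5
  σ[z='p'](ρ[z/y](π[y](R))) → 1

E1 result:
z
t
E2 result:
z
p
Witness: ('p',) appears 0× in E1 but 1× in E2.

no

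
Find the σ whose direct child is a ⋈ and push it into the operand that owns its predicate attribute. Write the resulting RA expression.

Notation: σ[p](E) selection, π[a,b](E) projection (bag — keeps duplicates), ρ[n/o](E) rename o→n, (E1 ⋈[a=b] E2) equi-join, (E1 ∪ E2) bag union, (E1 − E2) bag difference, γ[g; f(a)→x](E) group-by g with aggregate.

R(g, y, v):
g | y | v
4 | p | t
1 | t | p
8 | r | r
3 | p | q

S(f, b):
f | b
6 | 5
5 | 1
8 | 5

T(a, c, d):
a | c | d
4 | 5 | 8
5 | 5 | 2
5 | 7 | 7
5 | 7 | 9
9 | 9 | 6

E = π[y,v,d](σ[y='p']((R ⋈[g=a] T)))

σ filters on y, owned by the left side.
E' = π[y,v,d]((σ[y='p'](R) ⋈[g=a] T))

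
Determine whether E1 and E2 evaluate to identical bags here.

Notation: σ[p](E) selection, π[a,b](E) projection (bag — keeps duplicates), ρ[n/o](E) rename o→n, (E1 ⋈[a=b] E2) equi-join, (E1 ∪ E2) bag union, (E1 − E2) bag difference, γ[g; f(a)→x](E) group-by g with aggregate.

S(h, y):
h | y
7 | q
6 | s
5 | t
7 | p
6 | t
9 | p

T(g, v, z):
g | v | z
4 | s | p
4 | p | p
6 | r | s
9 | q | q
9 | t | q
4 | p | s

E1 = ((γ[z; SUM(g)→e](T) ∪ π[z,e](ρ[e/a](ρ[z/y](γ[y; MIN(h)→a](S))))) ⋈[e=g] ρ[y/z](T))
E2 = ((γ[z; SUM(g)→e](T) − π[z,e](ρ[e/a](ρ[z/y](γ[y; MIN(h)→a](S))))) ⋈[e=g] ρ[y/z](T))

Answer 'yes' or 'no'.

E1 stepwise |·|:
  T → 6
  γ[z; SUM(g)→e](T) → 3
  S → 6
  γ[y; MIN(h)→a](S) → 4
  ρ[z/y](γ[y; MIN(h)→a](S)) → 4
  ρ[e/a](ρ[z/y](γ[y; MIN(h)→a](S))) → 4
  π[z,e](ρ[e/a](ρ[z/y](γ[y; MIN(h)→a](S)))) → 4
  (γ[z; SUM(g)→e](T) ∪ π[z,e](ρ[e/a](ρ[z/y](γ[y; MIN(h)→a](S))))) → 7
  T → 6
  ρ[y/z](T) → 6
  ((γ[z; SUM(g)→e](T) ∪ π[z,e](ρ[e/a](ρ[z/y](γ[y; MIN(h)→a](S))))) ⋈[e=g] ρ[y/z](T)) → 1
E2 stepwise |·|:
  T → 6
  γ[z; SUM(g)→e](T) → 3
  S → 6
  γ[y; MIN(h)→a](S) → 4
  ρ[z/y](γ[y; MIN(h)→a](S)) → 4
  ρ[e/a](ρ[z/y](γ[y; MIN(h)→a](S))) → 4
  π[z,e](ρ[e/a](ρ[z/y](γ[y; MIN(h)→a](S)))) → 4
  (γ[z; SUM(g)→e](T) − π[z,e](ρ[e/a](ρ[z/y](γ[y; MIN(h)→a](S))))) → 3
  T → 6
  ρ[y/z](T) → 6
  ((γ[z; SUM(g)→e](T) − π[z,e](ρ[e/a](ρ[z/y](γ[y; MIN(h)→a](S))))) ⋈[e=g] ρ[y/z](T)) → 0

E1 result:
z | e | g | v | y
s | 6 | 6 | r | s
E2 result:
z | e | g | v | y
(0 rows)
Witness: ('s', 6, 6, 'r', 's') appears 1× in E1 but 0× in E2.

no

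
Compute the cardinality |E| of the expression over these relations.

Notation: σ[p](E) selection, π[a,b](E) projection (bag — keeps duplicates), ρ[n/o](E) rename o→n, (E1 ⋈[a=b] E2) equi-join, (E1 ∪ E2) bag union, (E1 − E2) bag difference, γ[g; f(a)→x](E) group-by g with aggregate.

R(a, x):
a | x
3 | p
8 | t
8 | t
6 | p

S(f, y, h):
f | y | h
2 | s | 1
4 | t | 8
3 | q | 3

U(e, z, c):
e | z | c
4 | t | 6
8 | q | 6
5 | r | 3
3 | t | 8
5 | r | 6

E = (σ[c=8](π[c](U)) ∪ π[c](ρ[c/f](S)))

Per-node cardinality:
  U → 5
  π[c](U) → 5
  σ[c=8](π[c](U)) → 1
  S → 3
  ρ[c/f](S) → 3
  π[c](ρ[c/f](S)) → 3
  (σ[c=8](π[c](U)) ∪ π[c](ρ[c/f](S))) → 4

|E| = 4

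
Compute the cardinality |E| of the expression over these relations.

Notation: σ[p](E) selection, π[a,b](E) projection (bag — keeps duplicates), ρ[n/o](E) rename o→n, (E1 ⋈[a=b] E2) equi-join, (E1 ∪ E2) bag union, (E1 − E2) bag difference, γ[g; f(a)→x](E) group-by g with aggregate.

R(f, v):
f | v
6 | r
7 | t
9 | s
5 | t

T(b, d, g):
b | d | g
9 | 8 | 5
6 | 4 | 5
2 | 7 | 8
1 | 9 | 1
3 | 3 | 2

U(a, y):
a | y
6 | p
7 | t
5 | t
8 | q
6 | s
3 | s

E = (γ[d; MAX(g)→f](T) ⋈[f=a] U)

Stepwise |·|:
  T → 5
  γ[d; MAX(g)→f](T) → 5
  U → 6
  (γ[d; MAX(g)→f](T) ⋈[f=a] U) → 3

|E| = 3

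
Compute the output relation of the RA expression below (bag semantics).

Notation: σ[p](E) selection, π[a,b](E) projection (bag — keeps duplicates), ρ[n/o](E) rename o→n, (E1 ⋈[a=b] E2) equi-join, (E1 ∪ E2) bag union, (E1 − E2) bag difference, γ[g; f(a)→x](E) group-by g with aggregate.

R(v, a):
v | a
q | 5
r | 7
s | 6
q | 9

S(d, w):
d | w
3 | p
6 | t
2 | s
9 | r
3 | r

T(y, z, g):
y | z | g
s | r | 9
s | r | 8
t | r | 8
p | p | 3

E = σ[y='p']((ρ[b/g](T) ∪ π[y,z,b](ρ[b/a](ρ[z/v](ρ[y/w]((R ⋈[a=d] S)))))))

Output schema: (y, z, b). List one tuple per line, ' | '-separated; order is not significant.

Subexpression sizes:
  T → 4
  ρ[b/g](T) → 4
  R → 4
  S → 5
  (R ⋈[a=d] S) → 2
  ρ[y/w]((R ⋈[a=d] S)) → 2
  ρ[z/v](ρ[y/w]((R ⋈[a=d] S))) → 2
  ρ[b/a](ρ[z/v](ρ[y/w]((R ⋈[a=d] S)))) → 2
  π[y,z,b](ρ[b/a](ρ[z/v](ρ[y/w]((R ⋈[a=d] S))))) → 2
  (ρ[b/g](T) ∪ π[y,z,b](ρ[b/a](ρ[z/v](ρ[y/w]((R ⋈[a=d] S)))))) → 6
  σ[y='p']((ρ[b/g](T) ∪ π[y,z,b](ρ[b/a](ρ[z/v](ρ[y/w]((R ⋈[a=d] S))))))) → 1

== RESULT ==
y | z | b
p | p | 3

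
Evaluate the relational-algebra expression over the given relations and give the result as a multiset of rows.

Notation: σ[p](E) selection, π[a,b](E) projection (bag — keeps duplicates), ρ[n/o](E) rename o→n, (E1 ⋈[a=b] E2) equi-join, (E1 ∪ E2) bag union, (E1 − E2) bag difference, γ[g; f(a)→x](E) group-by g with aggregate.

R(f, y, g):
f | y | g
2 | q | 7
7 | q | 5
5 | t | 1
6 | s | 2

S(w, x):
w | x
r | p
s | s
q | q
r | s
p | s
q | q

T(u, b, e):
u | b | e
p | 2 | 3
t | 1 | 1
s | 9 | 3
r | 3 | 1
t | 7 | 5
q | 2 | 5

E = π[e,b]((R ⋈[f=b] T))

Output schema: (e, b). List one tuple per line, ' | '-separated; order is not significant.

Stepwise |·|:
  R → 4
  T → 6
  (R ⋈[f=b] T) → 3
  π[e,b]((R ⋈[f=b] T)) → 3

== RESULT ==
e | b
3 | 2
5 | 2
5 | 7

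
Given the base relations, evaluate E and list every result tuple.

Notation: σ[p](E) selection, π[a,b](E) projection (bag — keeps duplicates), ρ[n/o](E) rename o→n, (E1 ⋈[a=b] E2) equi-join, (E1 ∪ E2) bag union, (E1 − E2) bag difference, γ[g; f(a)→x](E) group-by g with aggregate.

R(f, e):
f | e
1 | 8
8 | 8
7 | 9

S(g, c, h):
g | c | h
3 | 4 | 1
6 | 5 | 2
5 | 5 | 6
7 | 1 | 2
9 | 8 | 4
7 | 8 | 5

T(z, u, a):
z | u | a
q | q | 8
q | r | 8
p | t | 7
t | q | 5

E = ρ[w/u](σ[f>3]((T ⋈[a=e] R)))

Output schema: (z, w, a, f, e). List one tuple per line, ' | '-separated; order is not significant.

Subexpression sizes:
  T → 4
  R → 3
  (T ⋈[a=e] R) → 4
  σ[f>3]((T ⋈[a=e] R)) → 2
  ρ[w/u](σ[f>3]((T ⋈[a=e] R))) → 2

== RESULT ==
z | w | a | f | e
q | q | 8 | 8 | 8
q | r | 8 | 8 | 8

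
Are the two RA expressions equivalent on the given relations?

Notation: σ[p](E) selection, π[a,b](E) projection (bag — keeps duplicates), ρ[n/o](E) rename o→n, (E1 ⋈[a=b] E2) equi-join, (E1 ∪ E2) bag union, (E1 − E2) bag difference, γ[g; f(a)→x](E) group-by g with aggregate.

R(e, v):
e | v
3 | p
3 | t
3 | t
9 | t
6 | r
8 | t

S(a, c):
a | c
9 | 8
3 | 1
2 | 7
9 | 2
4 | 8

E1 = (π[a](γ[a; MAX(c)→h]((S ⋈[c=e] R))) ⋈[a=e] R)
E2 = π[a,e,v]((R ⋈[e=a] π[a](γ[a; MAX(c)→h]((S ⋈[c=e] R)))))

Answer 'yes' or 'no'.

E1 per-node cardinality:
  S → 5
  R → 6
  (S ⋈[c=e] R) → 2
  γ[a; MAX(c)→h]((S ⋈[c=e] R)) → 2
  π[a](γ[a; MAX(c)→h]((S ⋈[c=e] R))) → 2
  R → 6
  (π[a](γ[a; MAX(c)→h]((S ⋈[c=e] R))) ⋈[a=e] R) → 1
E2 per-node cardinality:
  R → 6
  S → 5
  R → 6
  (S ⋈[c=e] R) → 2
  γ[a; MAX(c)→h]((S ⋈[c=e] R)) → 2
  π[a](γ[a; MAX(c)→h]((S ⋈[c=e] R))) → 2
  (R ⋈[e=a] π[a](γ[a; MAX(c)→h]((S ⋈[c=e] R)))) → 1
  π[a,e,v]((R ⋈[e=a] π[a](γ[a; MAX(c)→h]((S ⋈[c=e] R))))) → 1

E1 and E2 produce the same multiset:
a | e | v
9 | 9 | t

yes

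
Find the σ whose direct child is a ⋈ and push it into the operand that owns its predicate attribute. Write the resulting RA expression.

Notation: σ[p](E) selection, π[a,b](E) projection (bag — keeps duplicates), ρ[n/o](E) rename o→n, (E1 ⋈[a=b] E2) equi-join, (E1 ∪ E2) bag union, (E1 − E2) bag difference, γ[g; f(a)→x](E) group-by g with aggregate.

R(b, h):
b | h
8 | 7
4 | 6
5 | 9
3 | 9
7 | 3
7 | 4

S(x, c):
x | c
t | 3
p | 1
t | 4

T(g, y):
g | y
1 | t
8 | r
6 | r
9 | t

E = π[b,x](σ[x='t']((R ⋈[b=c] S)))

σ filters on x, owned by the right side.
E' = π[b,x]((R ⋈[b=c] σ[x='t'](S)))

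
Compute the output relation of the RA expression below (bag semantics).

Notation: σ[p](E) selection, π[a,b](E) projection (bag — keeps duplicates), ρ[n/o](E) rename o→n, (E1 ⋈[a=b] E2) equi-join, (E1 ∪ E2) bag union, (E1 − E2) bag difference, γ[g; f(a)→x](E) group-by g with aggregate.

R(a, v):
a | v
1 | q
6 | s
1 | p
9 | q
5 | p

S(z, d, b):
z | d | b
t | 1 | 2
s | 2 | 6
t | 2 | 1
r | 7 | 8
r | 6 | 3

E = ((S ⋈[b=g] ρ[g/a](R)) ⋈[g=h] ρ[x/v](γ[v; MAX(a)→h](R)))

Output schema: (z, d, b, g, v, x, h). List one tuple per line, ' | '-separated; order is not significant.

Subexpression sizes:
  S → 5
  R → 5
  ρ[g/a](R) → 5
  (S ⋈[b=g] ρ[g/a](R)) → 3
  R → 5
  γ[v; MAX(a)→h](R) → 3
  ρ[x/v](γ[v; MAX(a)→h](R)) → 3
  ((S ⋈[b=g] ρ[g/a](R)) ⋈[g=h] ρ[x/v](γ[v; MAX(a)→h](R))) → 1

== RESULT ==
z | d | b | g | v | x | h
s | 2 | 6 | 6 | s | s | 6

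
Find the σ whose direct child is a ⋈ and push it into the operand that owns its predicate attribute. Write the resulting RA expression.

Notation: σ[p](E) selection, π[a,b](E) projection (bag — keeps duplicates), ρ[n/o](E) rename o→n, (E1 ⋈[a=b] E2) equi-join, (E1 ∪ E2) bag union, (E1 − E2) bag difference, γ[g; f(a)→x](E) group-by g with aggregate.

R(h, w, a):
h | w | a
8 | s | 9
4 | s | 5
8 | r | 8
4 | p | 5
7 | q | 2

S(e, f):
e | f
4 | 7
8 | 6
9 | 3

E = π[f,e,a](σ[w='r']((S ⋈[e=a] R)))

σ filters on w, owned by the right side.
E' = π[f,e,a]((S ⋈[e=a] σ[w='r'](R)))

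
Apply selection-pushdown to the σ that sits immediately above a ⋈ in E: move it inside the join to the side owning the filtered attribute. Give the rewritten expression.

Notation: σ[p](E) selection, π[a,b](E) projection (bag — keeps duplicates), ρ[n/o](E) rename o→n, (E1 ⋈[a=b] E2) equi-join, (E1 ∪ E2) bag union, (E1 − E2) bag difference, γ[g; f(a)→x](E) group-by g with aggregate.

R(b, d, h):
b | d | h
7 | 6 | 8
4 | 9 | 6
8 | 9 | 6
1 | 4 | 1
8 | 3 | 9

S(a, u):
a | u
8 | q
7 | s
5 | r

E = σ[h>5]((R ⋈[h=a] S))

σ filters on h, owned by the left side.
E' = (σ[h>5](R) ⋈[h=a] S)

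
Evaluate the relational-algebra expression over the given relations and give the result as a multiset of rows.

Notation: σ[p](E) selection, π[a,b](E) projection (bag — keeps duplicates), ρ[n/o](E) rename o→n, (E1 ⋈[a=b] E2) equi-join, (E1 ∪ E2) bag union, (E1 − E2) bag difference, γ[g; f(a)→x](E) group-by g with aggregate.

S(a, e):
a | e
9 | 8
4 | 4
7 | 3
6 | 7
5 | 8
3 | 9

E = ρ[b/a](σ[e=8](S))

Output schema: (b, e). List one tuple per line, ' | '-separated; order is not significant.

Stepwise |·|:
  S → 6
  σ[e=8](S) → 2
  ρ[b/a](σ[e=8](S)) → 2

== RESULT ==
b | e
5 | 8
9 | 8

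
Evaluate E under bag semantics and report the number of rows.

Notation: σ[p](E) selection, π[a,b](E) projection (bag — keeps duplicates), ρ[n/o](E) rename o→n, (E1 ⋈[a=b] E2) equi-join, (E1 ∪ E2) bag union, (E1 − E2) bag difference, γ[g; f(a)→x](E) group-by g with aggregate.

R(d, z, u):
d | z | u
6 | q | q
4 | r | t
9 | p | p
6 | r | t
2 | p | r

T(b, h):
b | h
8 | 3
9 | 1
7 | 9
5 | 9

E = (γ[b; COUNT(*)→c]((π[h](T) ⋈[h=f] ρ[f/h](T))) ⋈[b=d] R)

Per-node cardinality:
  T → 4
  π[h](T) → 4
  T → 4
  ρ[f/h](T) → 4
  (π[h](T) ⋈[h=f] ρ[f/h](T)) → 6
  γ[b; COUNT(*)→c]((π[h](T) ⋈[h=f] ρ[f/h](T))) → 4
  R → 5
  (γ[b; COUNT(*)→c]((π[h](T) ⋈[h=f] ρ[f/h](T))) ⋈[b=d] R) → 1

|E| = 1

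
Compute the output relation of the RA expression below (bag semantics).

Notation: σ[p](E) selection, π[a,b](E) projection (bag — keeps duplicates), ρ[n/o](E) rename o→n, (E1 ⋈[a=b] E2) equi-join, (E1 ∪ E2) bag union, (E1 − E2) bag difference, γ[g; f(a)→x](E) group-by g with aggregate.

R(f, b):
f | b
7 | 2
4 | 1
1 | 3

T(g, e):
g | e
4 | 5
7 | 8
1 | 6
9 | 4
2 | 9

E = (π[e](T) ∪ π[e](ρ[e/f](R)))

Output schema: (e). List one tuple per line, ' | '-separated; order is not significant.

Subexpression sizes:
  T → 5
  π[e](T) → 5
  R → 3
  ρ[e/f](R) → 3
  π[e](ρ[e/f](R)) → 3
  (π[e](T) ∪ π[e](ρ[e/f](R))) → 8

== RESULT ==
e
1
4
4
5
6
7
8
9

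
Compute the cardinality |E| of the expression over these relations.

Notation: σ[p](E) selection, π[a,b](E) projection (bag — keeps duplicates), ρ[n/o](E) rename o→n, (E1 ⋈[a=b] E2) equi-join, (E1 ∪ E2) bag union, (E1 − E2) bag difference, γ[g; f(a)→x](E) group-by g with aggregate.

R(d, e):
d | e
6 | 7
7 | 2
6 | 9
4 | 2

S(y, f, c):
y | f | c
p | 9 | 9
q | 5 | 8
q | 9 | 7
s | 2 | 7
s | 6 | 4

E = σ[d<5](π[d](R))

Subexpression sizes:
  R → 4
  π[d](R) → 4
  σ[d<5](π[d](R)) → 1

|E| = 1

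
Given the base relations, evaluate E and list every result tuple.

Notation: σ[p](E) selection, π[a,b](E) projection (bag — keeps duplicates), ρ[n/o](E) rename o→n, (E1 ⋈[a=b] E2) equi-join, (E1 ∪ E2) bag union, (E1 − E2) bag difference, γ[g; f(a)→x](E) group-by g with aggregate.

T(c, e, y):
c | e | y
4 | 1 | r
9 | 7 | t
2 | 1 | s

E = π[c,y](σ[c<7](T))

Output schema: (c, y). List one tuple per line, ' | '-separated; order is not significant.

Row counts bottom-up:
  T → 3
  σ[c<7](T) → 2
  π[c,y](σ[c<7](T)) → 2

== RESULT ==
c | y
2 | s
4 | r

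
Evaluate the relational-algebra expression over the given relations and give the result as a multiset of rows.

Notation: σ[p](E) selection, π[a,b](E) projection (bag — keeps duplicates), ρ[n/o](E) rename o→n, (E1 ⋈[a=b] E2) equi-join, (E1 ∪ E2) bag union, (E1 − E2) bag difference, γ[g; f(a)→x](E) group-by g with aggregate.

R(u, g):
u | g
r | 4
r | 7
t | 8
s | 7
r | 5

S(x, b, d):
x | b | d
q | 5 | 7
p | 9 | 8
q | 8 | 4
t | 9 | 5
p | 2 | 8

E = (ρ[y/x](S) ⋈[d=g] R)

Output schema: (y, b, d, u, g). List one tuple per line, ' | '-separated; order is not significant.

Per-node cardinality:
  S → 5
  ρ[y/x](S) → 5
  R → 5
  (ρ[y/x](S) ⋈[d=g] R) → 6

== RESULT ==
y | b | d | u | g
p | 2 | 8 | t | 8
p | 9 | 8 | t | 8
q | 5 | 7 | r | 7
q | 5 | 7 | s | 7
q | 8 | 4 | r | 4
t | 9 | 5 | r | 5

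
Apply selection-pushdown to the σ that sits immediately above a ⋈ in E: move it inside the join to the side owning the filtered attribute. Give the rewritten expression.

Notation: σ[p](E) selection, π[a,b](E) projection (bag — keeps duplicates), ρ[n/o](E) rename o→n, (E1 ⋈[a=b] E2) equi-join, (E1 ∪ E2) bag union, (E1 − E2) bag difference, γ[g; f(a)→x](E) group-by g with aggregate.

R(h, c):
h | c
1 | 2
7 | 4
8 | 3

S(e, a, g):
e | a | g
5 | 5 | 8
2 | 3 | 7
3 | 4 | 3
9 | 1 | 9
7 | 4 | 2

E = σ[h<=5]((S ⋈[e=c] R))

σ filters on h, owned by the right side.
E' = (S ⋈[e=c] σ[h<=5](R))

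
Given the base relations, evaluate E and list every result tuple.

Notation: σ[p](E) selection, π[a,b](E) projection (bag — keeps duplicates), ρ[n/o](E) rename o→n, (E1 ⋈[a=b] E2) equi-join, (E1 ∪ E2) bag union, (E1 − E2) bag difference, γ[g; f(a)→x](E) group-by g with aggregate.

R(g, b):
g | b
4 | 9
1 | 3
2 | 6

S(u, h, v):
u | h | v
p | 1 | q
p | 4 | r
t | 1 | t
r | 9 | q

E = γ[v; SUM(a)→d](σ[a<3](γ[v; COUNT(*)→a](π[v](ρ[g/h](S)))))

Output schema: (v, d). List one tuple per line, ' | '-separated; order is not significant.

Stepwise |·|:
  S → 4
  ρ[g/h](S) → 4
  π[v](ρ[g/h](S)) → 4
  γ[v; COUNT(*)→a](π[v](ρ[g/h](S))) → 3
  σ[a<3](γ[v; COUNT(*)→a](π[v](ρ[g/h](S)))) → 3
  γ[v; SUM(a)→d](σ[a<3](γ[v; COUNT(*)→a](π[v](ρ[g/h](S))))) → 3

== RESULT ==
v | d
q | 2
r | 1
t | 1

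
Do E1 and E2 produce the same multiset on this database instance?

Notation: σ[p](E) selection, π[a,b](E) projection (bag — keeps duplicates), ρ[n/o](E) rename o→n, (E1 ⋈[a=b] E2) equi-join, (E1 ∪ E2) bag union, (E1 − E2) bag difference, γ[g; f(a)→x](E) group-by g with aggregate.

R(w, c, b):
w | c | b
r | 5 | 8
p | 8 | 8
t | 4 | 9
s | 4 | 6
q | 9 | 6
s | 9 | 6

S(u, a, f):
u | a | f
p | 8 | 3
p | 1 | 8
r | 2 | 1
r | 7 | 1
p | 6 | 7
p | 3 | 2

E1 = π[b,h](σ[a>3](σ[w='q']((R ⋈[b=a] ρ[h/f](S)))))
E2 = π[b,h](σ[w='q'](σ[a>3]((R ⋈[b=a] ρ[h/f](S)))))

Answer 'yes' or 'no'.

E1 row counts bottom-up:
  R → 6
  S → 6
  ρ[h/f](S) → 6
  (R ⋈[b=a] ρ[h/f](S)) → 5
  σ[w='q']((R ⋈[b=a] ρ[h/f](S))) → 1
  σ[a>3](σ[w='q']((R ⋈[b=a] ρ[h/f](S)))) → 1
  π[b,h](σ[a>3](σ[w='q']((R ⋈[b=a] ρ[h/f](S))))) → 1
E2 row counts bottom-up:
  R → 6
  S → 6
  ρ[h/f](S) → 6
  (R ⋈[b=a] ρ[h/f](S)) → 5
  σ[a>3]((R ⋈[b=a] ρ[h/f](S))) → 5
  σ[w='q'](σ[a>3]((R ⋈[b=a] ρ[h/f](S)))) → 1
  π[b,h](σ[w='q'](σ[a>3]((R ⋈[b=a] ρ[h/f](S))))) → 1

E1 and E2 produce the same multiset:
b | h
6 | 7

yes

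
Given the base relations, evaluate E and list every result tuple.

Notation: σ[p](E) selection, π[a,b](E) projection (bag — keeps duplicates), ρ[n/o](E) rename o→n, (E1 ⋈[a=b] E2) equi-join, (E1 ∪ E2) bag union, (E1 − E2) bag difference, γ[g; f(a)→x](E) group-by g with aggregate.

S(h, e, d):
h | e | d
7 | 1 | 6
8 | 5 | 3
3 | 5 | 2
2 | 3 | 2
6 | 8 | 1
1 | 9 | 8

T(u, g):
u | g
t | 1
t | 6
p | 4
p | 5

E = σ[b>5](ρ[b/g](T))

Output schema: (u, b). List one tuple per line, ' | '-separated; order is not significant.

Stepwise |·|:
  T → 4
  ρ[b/g](T) → 4
  σ[b>5](ρ[b/g](T)) → 1

== RESULT ==
u | b
t | 6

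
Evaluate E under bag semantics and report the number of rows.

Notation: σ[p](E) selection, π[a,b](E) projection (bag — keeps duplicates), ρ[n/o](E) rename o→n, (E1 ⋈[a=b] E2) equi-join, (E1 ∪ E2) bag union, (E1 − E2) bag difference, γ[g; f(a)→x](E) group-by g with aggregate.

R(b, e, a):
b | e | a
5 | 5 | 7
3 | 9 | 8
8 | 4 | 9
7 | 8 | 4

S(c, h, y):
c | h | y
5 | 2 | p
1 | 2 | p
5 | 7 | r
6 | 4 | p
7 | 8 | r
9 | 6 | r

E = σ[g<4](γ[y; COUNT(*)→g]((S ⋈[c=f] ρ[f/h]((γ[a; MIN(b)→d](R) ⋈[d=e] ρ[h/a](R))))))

Stepwise |·|:
  S → 6
  R → 4
  γ[a; MIN(b)→d](R) → 4
  R → 4
  ρ[h/a](R) → 4
  (γ[a; MIN(b)→d](R) ⋈[d=e] ρ[h/a](R)) → 2
  ρ[f/h]((γ[a; MIN(b)→d](R) ⋈[d=e] ρ[h/a](R))) → 2
  (S ⋈[c=f] ρ[f/h]((γ[a; MIN(b)→d](R) ⋈[d=e] ρ[h/a](R)))) → 1
  γ[y; COUNT(*)→g]((S ⋈[c=f] ρ[f/h]((γ[a; MIN(b)→d](R) ⋈[d=e] ρ[h/a](R))))) → 1
  σ[g<4](γ[y; COUNT(*)→g]((S ⋈[c=f] ρ[f/h]((γ[a; MIN(b)→d](R) ⋈[d=e] ρ[h/a](R)))))) → 1

|E| = 1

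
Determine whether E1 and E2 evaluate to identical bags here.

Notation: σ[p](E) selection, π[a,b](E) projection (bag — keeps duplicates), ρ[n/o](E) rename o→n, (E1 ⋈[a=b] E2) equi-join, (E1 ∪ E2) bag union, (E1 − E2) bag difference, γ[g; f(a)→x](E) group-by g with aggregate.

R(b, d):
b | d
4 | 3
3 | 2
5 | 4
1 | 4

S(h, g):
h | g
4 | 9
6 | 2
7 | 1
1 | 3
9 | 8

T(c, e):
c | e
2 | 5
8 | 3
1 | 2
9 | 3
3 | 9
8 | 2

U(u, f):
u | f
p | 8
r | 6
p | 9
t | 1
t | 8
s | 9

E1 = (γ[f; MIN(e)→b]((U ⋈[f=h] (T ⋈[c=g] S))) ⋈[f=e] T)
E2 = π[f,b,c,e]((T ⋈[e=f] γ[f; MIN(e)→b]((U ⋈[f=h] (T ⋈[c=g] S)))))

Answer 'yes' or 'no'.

E1 row counts bottom-up:
  U → 6
  T → 6
  S → 5
  (T ⋈[c=g] S) → 6
  (U ⋈[f=h] (T ⋈[c=g] S)) → 6
  γ[f; MIN(e)→b]((U ⋈[f=h] (T ⋈[c=g] S))) → 3
  T → 6
  (γ[f; MIN(e)→b]((U ⋈[f=h] (T ⋈[c=g] S))) ⋈[f=e] T) → 1
E2 row counts bottom-up:
  T → 6
  U → 6
  T → 6
  S → 5
  (T ⋈[c=g] S) → 6
  (U ⋈[f=h] (T ⋈[c=g] S)) → 6
  γ[f; MIN(e)→b]((U ⋈[f=h] (T ⋈[c=g] S))) → 3
  (T ⋈[e=f] γ[f; MIN(e)→b]((U ⋈[f=h] (T ⋈[c=g] S)))) → 1
  π[f,b,c,e]((T ⋈[e=f] γ[f; MIN(e)→b]((U ⋈[f=h] (T ⋈[c=g] S))))) → 1

E1 and E2 produce the same multiset:
f | b | c | e
9 | 2 | 3 | 9

yes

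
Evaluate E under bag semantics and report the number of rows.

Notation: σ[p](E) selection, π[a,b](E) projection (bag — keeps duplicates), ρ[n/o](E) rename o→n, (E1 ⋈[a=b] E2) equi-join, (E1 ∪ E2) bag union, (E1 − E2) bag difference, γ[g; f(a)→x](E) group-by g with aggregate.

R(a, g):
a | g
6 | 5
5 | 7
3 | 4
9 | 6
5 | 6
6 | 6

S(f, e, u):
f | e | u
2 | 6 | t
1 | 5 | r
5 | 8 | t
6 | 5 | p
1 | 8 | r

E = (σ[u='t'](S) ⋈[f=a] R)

Stepwise |·|:
  S → 5
  σ[u='t'](S) → 2
  R → 6
  (σ[u='t'](S) ⋈[f=a] R) → 2

|E| = 2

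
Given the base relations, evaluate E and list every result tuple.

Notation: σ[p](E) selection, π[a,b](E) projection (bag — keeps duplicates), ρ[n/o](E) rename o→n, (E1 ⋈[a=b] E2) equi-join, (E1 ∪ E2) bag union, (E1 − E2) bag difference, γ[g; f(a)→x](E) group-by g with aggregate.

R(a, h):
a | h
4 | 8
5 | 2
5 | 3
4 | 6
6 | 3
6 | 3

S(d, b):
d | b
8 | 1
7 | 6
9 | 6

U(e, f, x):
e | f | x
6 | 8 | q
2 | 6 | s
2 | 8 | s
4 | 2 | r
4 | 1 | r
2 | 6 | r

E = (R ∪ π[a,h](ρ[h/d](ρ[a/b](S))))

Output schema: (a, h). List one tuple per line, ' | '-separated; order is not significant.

Subexpression sizes:
  R → 6
  S → 3
  ρ[a/b](S) → 3
  ρ[h/d](ρ[a/b](S)) → 3
  π[a,h](ρ[h/d](ρ[a/b](S))) → 3
  (R ∪ π[a,h](ρ[h/d](ρ[a/b](S)))) → 9

== RESULT ==
a | h
1 | 8
4 | 6
4 | 8
5 | 2
5 | 3
6 | 3
6 | 3
6 | 7
6 | 9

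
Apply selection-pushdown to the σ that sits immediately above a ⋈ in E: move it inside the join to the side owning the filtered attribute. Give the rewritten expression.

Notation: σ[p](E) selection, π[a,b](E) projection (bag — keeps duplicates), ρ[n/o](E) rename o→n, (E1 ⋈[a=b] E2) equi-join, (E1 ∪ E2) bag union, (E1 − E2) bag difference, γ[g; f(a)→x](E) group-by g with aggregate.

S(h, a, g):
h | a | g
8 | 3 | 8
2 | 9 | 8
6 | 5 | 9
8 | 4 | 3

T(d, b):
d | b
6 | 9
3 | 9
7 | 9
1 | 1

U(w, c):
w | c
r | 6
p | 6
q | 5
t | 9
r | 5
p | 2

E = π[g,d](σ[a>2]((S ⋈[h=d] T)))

σ filters on a, owned by the left side.
E' = π[g,d]((σ[a>2](S) ⋈[h=d] T))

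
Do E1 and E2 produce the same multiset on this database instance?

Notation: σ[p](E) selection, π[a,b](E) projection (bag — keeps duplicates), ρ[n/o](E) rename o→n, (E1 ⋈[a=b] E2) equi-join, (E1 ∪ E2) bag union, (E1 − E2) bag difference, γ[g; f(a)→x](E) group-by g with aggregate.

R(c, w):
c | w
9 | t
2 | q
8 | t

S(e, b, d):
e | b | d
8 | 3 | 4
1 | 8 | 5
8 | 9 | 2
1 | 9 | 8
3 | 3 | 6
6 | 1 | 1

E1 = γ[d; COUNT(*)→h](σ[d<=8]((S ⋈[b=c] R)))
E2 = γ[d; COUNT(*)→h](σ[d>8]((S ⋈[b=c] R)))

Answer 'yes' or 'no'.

E1 row counts bottom-up:
  S → 6
  R → 3
  (S ⋈[b=c] R) → 3
  σ[d<=8]((S ⋈[b=c] R)) → 3
  γ[d; COUNT(*)→h](σ[d<=8]((S ⋈[b=c] R))) → 3
E2 row counts bottom-up:
  S → 6
  R → 3
  (S ⋈[b=c] R) → 3
  σ[d>8]((S ⋈[b=c] R)) → 0
  γ[d; COUNT(*)→h](σ[d>8]((S ⋈[b=c] R))) → 0

E1 result:
d | h
2 | 1
5 | 1
8 | 1
E2 result:
d | h
(0 rows)
Witness: (5, 1) appears 1× in E1 but 0× in E2.

no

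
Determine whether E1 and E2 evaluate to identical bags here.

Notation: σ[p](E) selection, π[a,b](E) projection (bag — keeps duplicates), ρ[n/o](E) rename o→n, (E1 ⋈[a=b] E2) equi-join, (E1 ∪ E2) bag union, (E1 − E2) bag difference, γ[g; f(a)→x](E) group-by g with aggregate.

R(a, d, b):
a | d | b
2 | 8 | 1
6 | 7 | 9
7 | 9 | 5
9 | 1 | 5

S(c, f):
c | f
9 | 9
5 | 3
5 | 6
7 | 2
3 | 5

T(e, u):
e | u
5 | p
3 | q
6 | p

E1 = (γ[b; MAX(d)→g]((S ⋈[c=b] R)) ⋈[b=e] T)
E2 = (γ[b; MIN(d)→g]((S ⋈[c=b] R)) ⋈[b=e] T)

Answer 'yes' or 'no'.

E1 subexpression sizes:
  S → 5
  R → 4
  (S ⋈[c=b] R) → 5
  γ[b; MAX(d)→g]((S ⋈[c=b] R)) → 2
  T → 3
  (γ[b; MAX(d)→g]((S ⋈[c=b] R)) ⋈[b=e] T) → 1
E2 subexpression sizes:
  S → 5
  R → 4
  (S ⋈[c=b] R) → 5
  γ[b; MIN(d)→g]((S ⋈[c=b] R)) → 2
  T → 3
  (γ[b; MIN(d)→g]((S ⋈[c=b] R)) ⋈[b=e] T) → 1

E1 result:
b | g | e | u
5 | 9 | 5 | p
E2 result:
b | g | e | u
5 | 1 | 5 | p
Witness: (5, 1, 5, 'p') appears 0× in E1 but 1× in E2.

no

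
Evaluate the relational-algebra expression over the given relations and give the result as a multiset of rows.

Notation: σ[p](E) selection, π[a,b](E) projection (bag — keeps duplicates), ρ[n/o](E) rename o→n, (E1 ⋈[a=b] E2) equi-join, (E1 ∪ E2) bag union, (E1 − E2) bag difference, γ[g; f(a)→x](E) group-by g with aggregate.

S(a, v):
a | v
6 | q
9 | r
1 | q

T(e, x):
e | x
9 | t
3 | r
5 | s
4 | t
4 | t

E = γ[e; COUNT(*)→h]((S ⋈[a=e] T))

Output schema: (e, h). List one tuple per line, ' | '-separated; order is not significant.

Subexpression sizes:
  S → 3
  T → 5
  (S ⋈[a=e] T) → 1
  γ[e; COUNT(*)→h]((S ⋈[a=e] T)) → 1

== RESULT ==
e | h
9 | 1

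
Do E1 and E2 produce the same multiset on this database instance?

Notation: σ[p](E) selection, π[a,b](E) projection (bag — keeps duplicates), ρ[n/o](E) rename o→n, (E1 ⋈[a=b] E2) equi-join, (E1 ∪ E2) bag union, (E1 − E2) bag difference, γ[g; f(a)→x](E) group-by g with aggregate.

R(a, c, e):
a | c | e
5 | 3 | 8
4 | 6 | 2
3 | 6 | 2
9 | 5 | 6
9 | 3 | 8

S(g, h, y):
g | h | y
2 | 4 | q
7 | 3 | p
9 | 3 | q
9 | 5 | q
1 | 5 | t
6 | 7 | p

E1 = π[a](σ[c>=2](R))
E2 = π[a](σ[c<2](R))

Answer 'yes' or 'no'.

E1 subexpression sizes:
  R → 5
  σ[c>=2](R) → 5
  π[a](σ[c>=2](R)) → 5
E2 subexpression sizes:
  R → 5
  σ[c<2](R) → 0
  π[a](σ[c<2](R)) → 0

E1 result:
a
3
4
5
9
9
E2 result:
a
(0 rows)
Witness: (3,) appears 1× in E1 but 0× in E2.

no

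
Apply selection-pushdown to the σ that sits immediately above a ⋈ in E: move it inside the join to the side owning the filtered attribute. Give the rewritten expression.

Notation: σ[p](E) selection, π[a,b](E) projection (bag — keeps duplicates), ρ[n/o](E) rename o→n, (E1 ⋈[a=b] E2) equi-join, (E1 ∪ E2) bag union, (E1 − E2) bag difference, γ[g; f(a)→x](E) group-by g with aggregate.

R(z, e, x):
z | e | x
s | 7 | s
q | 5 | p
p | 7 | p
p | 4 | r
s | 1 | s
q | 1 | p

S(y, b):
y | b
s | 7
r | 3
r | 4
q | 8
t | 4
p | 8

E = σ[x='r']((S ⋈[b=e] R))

σ filters on x, owned by the right side.
E' = (S ⋈[b=e] σ[x='r'](R))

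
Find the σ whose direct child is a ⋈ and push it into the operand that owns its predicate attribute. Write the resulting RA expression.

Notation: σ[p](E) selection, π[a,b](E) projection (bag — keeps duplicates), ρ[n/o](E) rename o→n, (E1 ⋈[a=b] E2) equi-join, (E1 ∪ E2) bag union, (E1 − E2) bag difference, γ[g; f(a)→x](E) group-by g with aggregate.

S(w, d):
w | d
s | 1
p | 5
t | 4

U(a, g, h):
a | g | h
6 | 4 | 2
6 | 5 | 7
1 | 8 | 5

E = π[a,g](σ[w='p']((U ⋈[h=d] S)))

σ filters on w, owned by the right side.
E' = π[a,g]((U ⋈[h=d] σ[w='p'](S)))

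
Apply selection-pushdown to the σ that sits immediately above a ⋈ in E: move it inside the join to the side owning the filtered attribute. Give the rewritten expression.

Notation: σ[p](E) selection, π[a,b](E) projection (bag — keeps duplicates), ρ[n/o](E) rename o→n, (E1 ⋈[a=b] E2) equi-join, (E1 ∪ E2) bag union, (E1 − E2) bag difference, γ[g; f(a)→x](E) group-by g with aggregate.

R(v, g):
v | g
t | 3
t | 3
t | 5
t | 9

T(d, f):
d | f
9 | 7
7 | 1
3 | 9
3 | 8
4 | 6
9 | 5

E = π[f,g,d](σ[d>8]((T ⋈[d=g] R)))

σ filters on d, owned by the left side.
E' = π[f,g,d]((σ[d>8](T) ⋈[d=g] R))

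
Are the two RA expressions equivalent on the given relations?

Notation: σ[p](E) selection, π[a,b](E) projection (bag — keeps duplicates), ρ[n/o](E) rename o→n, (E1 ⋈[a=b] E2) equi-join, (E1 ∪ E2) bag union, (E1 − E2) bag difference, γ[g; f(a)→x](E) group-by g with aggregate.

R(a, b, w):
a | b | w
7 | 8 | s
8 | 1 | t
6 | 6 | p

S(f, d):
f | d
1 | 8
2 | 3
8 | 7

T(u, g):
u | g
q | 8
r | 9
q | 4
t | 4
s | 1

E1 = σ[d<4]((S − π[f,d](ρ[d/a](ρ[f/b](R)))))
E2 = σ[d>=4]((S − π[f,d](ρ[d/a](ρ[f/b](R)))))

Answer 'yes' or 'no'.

E1 stepwise |·|:
  S → 3
  R → 3
  ρ[f/b](R) → 3
  ρ[d/a](ρ[f/b](R)) → 3
  π[f,d](ρ[d/a](ρ[f/b](R))) → 3
  (S − π[f,d](ρ[d/a](ρ[f/b](R)))) → 1
  σ[d<4]((S − π[f,d](ρ[d/a](ρ[f/b](R))))) → 1
E2 stepwise |·|:
  S → 3
  R → 3
  ρ[f/b](R) → 3
  ρ[d/a](ρ[f/b](R)) → 3
  π[f,d](ρ[d/a](ρ[f/b](R))) → 3
  (S − π[f,d](ρ[d/a](ρ[f/b](R)))) → 1
  σ[d>=4]((S − π[f,d](ρ[d/a](ρ[f/b](R))))) → 0

E1 result:
f | d
2 | 3
E2 result:
f | d
(0 rows)
Witness: (2, 3) appears 1× in E1 but 0× in E2.

no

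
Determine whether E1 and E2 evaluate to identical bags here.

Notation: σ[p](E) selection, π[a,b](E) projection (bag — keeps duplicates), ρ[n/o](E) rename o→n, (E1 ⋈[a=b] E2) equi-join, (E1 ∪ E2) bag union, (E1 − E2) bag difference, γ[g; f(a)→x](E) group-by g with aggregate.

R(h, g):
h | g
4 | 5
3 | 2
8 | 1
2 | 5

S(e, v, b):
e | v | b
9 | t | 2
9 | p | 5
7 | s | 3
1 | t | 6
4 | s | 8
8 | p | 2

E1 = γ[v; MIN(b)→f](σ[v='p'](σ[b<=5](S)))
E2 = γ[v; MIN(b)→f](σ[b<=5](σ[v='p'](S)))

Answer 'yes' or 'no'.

E1 subexpression sizes:
  S → 6
  σ[b<=5](S) → 4
  σ[v='p'](σ[b<=5](S)) → 2
  γ[v; MIN(b)→f](σ[v='p'](σ[b<=5](S))) → 1
E2 subexpression sizes:
  S → 6
  σ[v='p'](S) → 2
  σ[b<=5](σ[v='p'](S)) → 2
  γ[v; MIN(b)→f](σ[b<=5](σ[v='p'](S))) → 1

E1 and E2 produce the same multiset:
v | f
p | 2

yes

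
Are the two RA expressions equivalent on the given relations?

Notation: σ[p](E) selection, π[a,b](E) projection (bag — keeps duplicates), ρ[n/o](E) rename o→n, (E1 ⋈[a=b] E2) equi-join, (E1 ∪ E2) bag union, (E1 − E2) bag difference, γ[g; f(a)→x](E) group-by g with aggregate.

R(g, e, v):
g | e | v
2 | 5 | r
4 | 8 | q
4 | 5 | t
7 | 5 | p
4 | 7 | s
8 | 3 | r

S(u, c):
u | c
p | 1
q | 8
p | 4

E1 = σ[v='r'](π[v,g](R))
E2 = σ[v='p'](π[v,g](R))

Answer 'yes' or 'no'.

E1 subexpression sizes:
  R → 6
  π[v,g](R) → 6
  σ[v='r'](π[v,g](R)) → 2
E2 subexpression sizes:
  R → 6
  π[v,g](R) → 6
  σ[v='p'](π[v,g](R)) → 1

E1 result:
v | g
r | 2
r | 8
E2 result:
v | g
p | 7
Witness: ('r', 2) appears 1× in E1 but 0× in E2.

no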